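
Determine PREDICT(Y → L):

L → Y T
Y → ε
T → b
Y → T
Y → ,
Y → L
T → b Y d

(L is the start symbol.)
{ ',', 'b' }

PREDICT(Y → L) = (FIRST(RHS) \ {ε}) ∪ (FOLLOW(Y) if ε ∈ FIRST(RHS), i.e. RHS ⇒* ε)
FIRST(L) = { ',', 'b' }
FIRST(L) = { ',', 'b' }
ε ∉ FIRST(L), so FOLLOW(Y) is not added.
PREDICT(Y → L) = { ',', 'b' }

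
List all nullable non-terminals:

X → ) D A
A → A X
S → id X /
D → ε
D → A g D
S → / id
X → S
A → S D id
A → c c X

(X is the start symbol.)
ε-productions: D → ε
So D is immediately nullable.
No further non-terminal can be added: every production for the remaining non-terminals contains a terminal or a non-nullable non-terminal.
Nullable = { 'D' }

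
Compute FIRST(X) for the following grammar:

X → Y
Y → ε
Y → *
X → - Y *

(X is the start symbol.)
FIRST sets of the other non-terminals involved (by the same procedure, iterated to a fixed point):
  FIRST(Y) = { '*', ε }

From X → Y:
  - Y is a non-terminal: add FIRST(Y) \ {ε} = { '*' }
    Y is nullable and nothing follows, so the whole right-hand side can vanish: ε ∈ FIRST(X)
From X → - Y *:
  - '-' is a terminal: add '-' and stop

Collecting: FIRST(X) = { '*', '-', ε }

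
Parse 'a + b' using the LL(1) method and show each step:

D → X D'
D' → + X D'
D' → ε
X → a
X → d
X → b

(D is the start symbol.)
Stack is shown with the top on the left.

Stack     Input    Action
-------------------------
D $       a + b $  output D → X D'
X D' $    a + b $  output X → a
a D' $    a + b $  match 'a'
D' $      + b $    output D' → + X D'
+ X D' $  + b $    match '+'
X D' $    b $      output X → b
b D' $    b $      match 'b'
D' $      $        output D' → ε
$         $        accept

The string is accepted.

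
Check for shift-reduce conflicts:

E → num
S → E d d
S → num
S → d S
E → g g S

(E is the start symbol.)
A shift-reduce conflict occurs when an LR(0) state has both:
  - a complete (reduce) item [A → α .] (dot at the end), and
  - a shift item [B → β . c γ] (dot before a terminal).

Augment with E' → E and build the canonical LR(0) collection (I0 = CLOSURE({[E' → . E]}), then GOTO on every symbol after a dot until no new states appear). It has 12 states:
  I0: { [E → . g g S], [E → . num], [E' → . E] }  — shift
  I1: { [E' → E .] }  — accept
  I2: { [E → g . g S] }  — shift
  I3: { [E → num .] }  — reduce
  I4: { [E → . g g S], [E → . num], [E → g g . S], [S → . E d d], [S → . d S], [S → . num] }  — shift
  I5: { [S → E . d d] }  — shift
  I6: { [E → g g S .] }  — reduce
  I7: { [E → . g g S], [E → . num], [S → . E d d], [S → . d S], [S → . num], [S → d . S] }  — shift
  I8: { [E → num .], [S → num .] }  — 2 reduces
  I9: { [S → d S .] }  — reduce
  I10: { [S → E d . d] }  — shift
  I11: { [S → E d d .] }  — reduce

No state contains both a complete item and a shift item.

Answer: No shift-reduce conflicts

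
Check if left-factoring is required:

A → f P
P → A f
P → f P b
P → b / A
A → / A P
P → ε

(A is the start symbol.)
No, left-factoring is not needed

Left-factoring is needed when two productions for the same non-terminal
share a common prefix on the right-hand side.

Productions for A:
  A → f P
  A → / A P
Productions for P:
  P → A f
  P → f P b
  P → b / A
  P → ε

No common prefixes found.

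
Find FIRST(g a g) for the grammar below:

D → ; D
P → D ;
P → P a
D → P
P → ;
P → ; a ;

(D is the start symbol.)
{ 'g' }

To compute FIRST(g a g), process the symbols left to right:
Symbol g is a terminal. Add 'g' and stop.
FIRST(g a g) = { 'g' }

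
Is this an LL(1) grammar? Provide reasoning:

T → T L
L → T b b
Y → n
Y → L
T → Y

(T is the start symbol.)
No. Predict set conflict for T: { 'n' }

A grammar is LL(1) if for each non-terminal N with multiple productions, the predict sets of those productions are pairwise disjoint, where PREDICT(N → α) = (FIRST(α) \ {ε}) ∪ (FOLLOW(N) if α ⇒* ε).

Relevant sets:
  FIRST(T) = { 'n' }
  FIRST(Y) = { 'n' }
  FIRST(L) = { 'n' }

For T:
  PREDICT(T → T L) = { 'n' }
  PREDICT(T → Y) = { 'n' }
For Y:
  PREDICT(Y → n) = { 'n' }
  PREDICT(Y → L) = { 'n' }
L has a single production, so nothing to check there.

Conflict found: Predict set conflict for T: { 'n' }
The grammar is NOT LL(1).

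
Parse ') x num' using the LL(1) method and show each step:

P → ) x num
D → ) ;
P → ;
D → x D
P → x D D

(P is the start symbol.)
LL(1) parsing maintains a stack (initially the start symbol over $) and the input. At each step: if the stack top is a terminal, match it against the current input token; if it is a non-terminal N, replace it with the RHS of M[N, lookahead] (the unique production whose predict set contains the lookahead).

Stack is shown with the top on the left.

Stack      Input      Action
----------------------------
P $        ) x num $  output P → ) x num
) x num $  ) x num $  match ')'
x num $    x num $    match 'x'
num $      num $      match 'num'
$          $          accept

The string is accepted.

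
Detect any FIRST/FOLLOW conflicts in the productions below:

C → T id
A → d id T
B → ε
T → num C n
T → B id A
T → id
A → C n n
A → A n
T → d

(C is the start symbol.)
Nullable non-terminals: B.
B has a nullable alternative but only one production, so nothing to check.

A, C, T have no nullable alternative, so no FIRST/FOLLOW check is needed there.

No FIRST/FOLLOW conflicts found.

Answer: No FIRST/FOLLOW conflicts.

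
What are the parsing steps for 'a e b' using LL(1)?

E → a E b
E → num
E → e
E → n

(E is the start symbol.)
LL(1) parsing maintains a stack (initially the start symbol over $) and the input. At each step: if the stack top is a terminal, match it against the current input token; if it is a non-terminal N, replace it with the RHS of M[N, lookahead] (the unique production whose predict set contains the lookahead).

Stack is shown with the top on the left.

Stack    Input    Action
------------------------
E $      a e b $  output E → a E b
a E b $  a e b $  match 'a'
E b $    e b $    output E → e
e b $    e b $    match 'e'
b $      b $      match 'b'
$        $        accept

The string is accepted.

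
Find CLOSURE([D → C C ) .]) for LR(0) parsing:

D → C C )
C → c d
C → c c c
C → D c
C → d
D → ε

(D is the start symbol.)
{ [D → C C ) .] }

Start with: [D → C C ) .]
The dot is at the end, so nothing is added.

CLOSURE = { [D → C C ) .] }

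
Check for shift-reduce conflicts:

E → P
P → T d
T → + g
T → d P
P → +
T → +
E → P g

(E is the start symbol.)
Augment with E' → E and build the canonical LR(0) collection (I0 = CLOSURE({[E' → . E]}), then GOTO on every symbol after a dot until no new states appear). It has 10 states:
  I0: { [E → . P g], [E → . P], [E' → . E], [P → . +], [P → . T d], [T → . + g], [T → . +], [T → . d P] }  — shift
  I1: { [P → + .], [T → + . g], [T → + .] }  — shift, 2 reduces
  I2: { [E' → E .] }  — accept
  I3: { [E → P . g], [E → P .] }  — shift, reduce
  I4: { [P → T . d] }  — shift
  I5: { [P → . +], [P → . T d], [T → . + g], [T → . +], [T → . d P], [T → d . P] }  — shift
  I6: { [T → d P .] }  — reduce
  I7: { [P → T d .] }  — reduce
  I8: { [E → P g .] }  — reduce
  I9: { [T → + g .] }  — reduce

I1 contains reduce items [P → + .], [T → + .] and shift item [T → + . g] — shift-reduce conflict.
I3 contains reduce item [E → P .] and shift item [E → P . g] — shift-reduce conflict.

Answer: Yes — I1: [P → + .] vs [T → + . g]; I3: [E → P .] vs [E → P . g]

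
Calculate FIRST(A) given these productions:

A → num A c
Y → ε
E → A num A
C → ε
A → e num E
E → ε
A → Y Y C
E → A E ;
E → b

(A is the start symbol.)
{ 'e', 'num', ε }

To compute FIRST(A), examine every production with A on the left-hand side, reading each right-hand side left to right until a non-nullable symbol is reached.

FIRST sets of the other non-terminals involved (by the same procedure, iterated to a fixed point):
  FIRST(Y) = { ε }
  FIRST(C) = { ε }

From A → num A c:
  - num is a terminal: add 'num' and stop
From A → e num E:
  - e is a terminal: add 'e' and stop
From A → Y Y C:
  - Y is a non-terminal: add FIRST(Y) \ {ε} = { }
    Y is nullable, so continue to the next symbol
  - Y is a non-terminal: add FIRST(Y) \ {ε} = { }
    Y is nullable, so continue to the next symbol
  - C is a non-terminal: add FIRST(C) \ {ε} = { }
    C is nullable and nothing follows, so the whole right-hand side can vanish: ε ∈ FIRST(A)

Collecting: FIRST(A) = { 'e', 'num', ε }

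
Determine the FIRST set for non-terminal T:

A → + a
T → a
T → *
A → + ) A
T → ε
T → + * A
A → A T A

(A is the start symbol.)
{ '*', '+', 'a', ε }

From T → a:
  - a is a terminal: add 'a' and stop
From T → *:
  - '*' is a terminal: add '*' and stop
From T → ε:
  - ε-production, so ε ∈ FIRST(T)
From T → + * A:
  - '+' is a terminal: add '+' and stop

Collecting: FIRST(T) = { '*', '+', 'a', ε }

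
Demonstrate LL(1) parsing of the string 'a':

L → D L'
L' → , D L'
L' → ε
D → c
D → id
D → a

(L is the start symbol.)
Stack is shown with the top on the left.

Stack   Input  Action
---------------------
L $     a $    output L → D L'
D L' $  a $    output D → a
a L' $  a $    match 'a'
L' $    $      output L' → ε
$       $      accept

The string is accepted.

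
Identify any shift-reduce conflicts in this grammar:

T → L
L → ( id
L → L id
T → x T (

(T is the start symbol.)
A shift-reduce conflict occurs when an LR(0) state has both:
  - a complete (reduce) item [A → α .] (dot at the end), and
  - a shift item [B → β . c γ] (dot before a terminal).

Augment with T' → T and build the canonical LR(0) collection (I0 = CLOSURE({[T' → . T]}), then GOTO on every symbol after a dot until no new states appear). It has 9 states:
  I0: { [L → . ( id], [L → . L id], [T → . L], [T → . x T (], [T' → . T] }  — shift
  I1: { [L → ( . id] }  — shift
  I2: { [L → L . id], [T → L .] }  — shift, reduce
  I3: { [T' → T .] }  — accept
  I4: { [L → . ( id], [L → . L id], [T → . L], [T → . x T (], [T → x . T (] }  — shift
  I5: { [T → x T . (] }  — shift
  I6: { [T → x T ( .] }  — reduce
  I7: { [L → L id .] }  — reduce
  I8: { [L → ( id .] }  — reduce

I2 contains reduce item [T → L .] and shift item [L → L . id] — shift-reduce conflict.

Answer: Yes — I2: [T → L .] vs [L → L . id]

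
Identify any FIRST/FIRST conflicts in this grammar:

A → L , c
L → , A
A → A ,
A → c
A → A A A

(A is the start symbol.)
FIRST sets of the non-terminals at (or reachable through a nullable prefix from) the front of some alternative:
  FIRST(L) = { ',' }
  FIRST(A) = { ',', 'c' }

Productions for A:
  A → L , c: FIRST = { ',' }
  A → A ,: FIRST = { ',', 'c' }
  A → c: FIRST = { 'c' }
  A → A A A: FIRST = { ',', 'c' }
L has only one production, so no FIRST/FIRST conflict is possible there.

Conflict for A: A → L , c and A → A ,
  Overlap: { ',' }
Conflict for A: A → L , c and A → A A A
  Overlap: { ',' }
Conflict for A: A → A , and A → c
  Overlap: { 'c' }
Conflict for A: A → A , and A → A A A
  Overlap: { ',', 'c' }
Conflict for A: A → c and A → A A A
  Overlap: { 'c' }

Answer: Yes. A → L ',' c / A → A ',' on { ',' }; A → L ',' c / A → A A A on { ',' }; A → A ',' / A → c on { 'c' }; A → A ',' / A → A A A on { ',', 'c' }; A → c / A → A A A on { 'c' }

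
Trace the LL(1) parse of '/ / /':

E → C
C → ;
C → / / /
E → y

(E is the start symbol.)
Stack is shown with the top on the left.

Stack    Input    Action
------------------------
E $      / / / $  output E → C
C $      / / / $  output C → / / /
/ / / $  / / / $  match '/'
/ / $    / / $    match '/'
/ $      / $      match '/'
$        $        accept

The string is accepted.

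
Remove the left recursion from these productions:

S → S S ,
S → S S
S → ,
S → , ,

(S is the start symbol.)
S → , S'
S → , , S'
S' → S , S'
S' → S S'
S' → ε

S is directly left-recursive. The standard transformation for
  A → A α₁ | ... | A α_m | β₁ | ... | β_n
is
  A  → β₁ A' | ... | β_n A'
  A' → α₁ A' | ... | α_m A' | ε

S → , becomes S → , S'
S → , , becomes S → , , S'
S → S S , becomes S' → S , S'
S → S S becomes S' → S S'
Add S' → ε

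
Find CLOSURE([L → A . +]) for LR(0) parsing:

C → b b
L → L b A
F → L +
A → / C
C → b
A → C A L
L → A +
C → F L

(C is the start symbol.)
{ [L → A . +] }

To compute CLOSURE, for each item [A → α.Bβ] where B is a non-terminal, add [B → .γ] for all productions B → γ; repeat for the newly added items until nothing changes.

Start with: [L → A . +]
The dot precedes the terminal '+', so nothing is added.

CLOSURE = { [L → A . +] }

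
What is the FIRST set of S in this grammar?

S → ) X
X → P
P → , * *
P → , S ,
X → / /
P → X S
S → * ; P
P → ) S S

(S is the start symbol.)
From S → ) X:
  - ')' is a terminal: add ')' and stop
From S → * ; P:
  - '*' is a terminal: add '*' and stop

Collecting: FIRST(S) = { ')', '*' }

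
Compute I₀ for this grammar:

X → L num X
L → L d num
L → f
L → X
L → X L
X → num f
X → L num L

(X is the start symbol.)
First, augment the grammar with X' → X
I₀ = CLOSURE({ [X' → . X] }):
  [X' → . X] has the dot before X: add [X → . L num X], [X → . num f], [X → . L num L]
  [X → . L num X] has the dot before L: add [L → . L d num], [L → . f], [L → . X], [L → . X L]
No further items can be added.

I₀ = { [L → . L d num], [L → . X L], [L → . X], [L → . f], [X → . L num L], [X → . L num X], [X → . num f], [X' → . X] }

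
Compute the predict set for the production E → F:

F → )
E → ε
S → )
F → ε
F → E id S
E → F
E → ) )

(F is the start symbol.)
PREDICT(E → F) = (FIRST(RHS) \ {ε}) ∪ (FOLLOW(E) if ε ∈ FIRST(RHS), i.e. RHS ⇒* ε)
FIRST(F) = { ')', 'id', ε }
FIRST(F) = { ')', 'id', ε }
ε ∈ FIRST(F) (the right-hand side is nullable), so add FOLLOW(E) = { 'id' }
PREDICT(E → F) = { ')', 'id' }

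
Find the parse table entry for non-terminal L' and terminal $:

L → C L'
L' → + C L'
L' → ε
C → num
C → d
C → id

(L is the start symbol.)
L' → ε

To find M[L', $], we find productions for L' where $ is in the predict set (PREDICT(N → α) = (FIRST(α) \ {ε}) ∪ (FOLLOW(N) if α ⇒* ε)).

Relevant sets:
  FOLLOW(L') = { $ }

L' → + C L': PREDICT = { '+' }
L' → ε: PREDICT = { $ }
  $ is in predict set, so this production goes in M[L', $]

M[L', $] = L' → ε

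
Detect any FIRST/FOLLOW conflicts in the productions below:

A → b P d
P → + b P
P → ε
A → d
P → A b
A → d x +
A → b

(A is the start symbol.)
A FIRST/FOLLOW conflict occurs when a non-terminal N has a nullable alternative N → β (β ⇒* ε) and another alternative N → α with FIRST(α) ∩ FOLLOW(N) ≠ ∅: on such a lookahead the parser cannot decide between expanding α and letting N vanish via β.

Nullable non-terminals: P.
FIRST sets used below: FIRST(A) = { 'b', 'd' }

P: nullable alternative(s) P → ε; FOLLOW(P) = { 'd' }
  P → + b P: FIRST \ {ε} = { '+' } — disjoint from FOLLOW(P)
  P → ε: FIRST \ {ε} = { } — this is the only nullable alternative, skip
  P → A b: FIRST \ {ε} = { 'b', 'd' } — overlaps FOLLOW(P) on { 'd' }: CONFLICT

A has no nullable alternative, so no FIRST/FOLLOW check is needed there.

So the grammar has 1 FIRST/FOLLOW conflict (marked CONFLICT above).

Answer: Yes. P → A b with FOLLOW(P) on { 'd' }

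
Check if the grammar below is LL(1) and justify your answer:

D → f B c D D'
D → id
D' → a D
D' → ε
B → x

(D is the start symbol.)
No. Predict set conflict for D': { 'a' }

Relevant sets:
  FOLLOW(D') = { $, 'a' }

For D:
  PREDICT(D → f B c D D') = { 'f' }
  PREDICT(D → id) = { 'id' }
For D':
  PREDICT(D' → a D) = { 'a' }
  PREDICT(D' → ε) = { $, 'a' }
B has a single production, so nothing to check there.

Conflict found: Predict set conflict for D': { 'a' }
The grammar is NOT LL(1).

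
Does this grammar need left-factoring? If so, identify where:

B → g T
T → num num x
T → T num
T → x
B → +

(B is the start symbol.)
Left-factoring is needed when two productions for the same non-terminal
share a common prefix on the right-hand side.

Productions for B:
  B → g T
  B → +
Productions for T:
  T → num num x
  T → T num
  T → x

No common prefixes found.

Answer: No, left-factoring is not needed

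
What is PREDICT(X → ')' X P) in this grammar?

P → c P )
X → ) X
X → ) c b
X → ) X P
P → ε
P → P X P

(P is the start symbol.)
{ ')' }

PREDICT(X → ')' X P) = (FIRST(RHS) \ {ε}) ∪ (FOLLOW(X) if ε ∈ FIRST(RHS), i.e. RHS ⇒* ε)
FIRST(')' X P) = { ')' }
ε ∉ FIRST(')' X P), so FOLLOW(X) is not added.
PREDICT(X → ')' X P) = { ')' }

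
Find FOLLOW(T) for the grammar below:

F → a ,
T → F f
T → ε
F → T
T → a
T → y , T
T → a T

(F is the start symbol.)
To compute FOLLOW(T), find every occurrence of T on a right-hand side N → α T β: add FIRST(β) \ {ε}, and if β is empty or nullable also add FOLLOW(N). Iterate to a fixed point.

In F → T: T is at the end, add FOLLOW(F)
In T → y , T: T is at the end; this adds FOLLOW(T) to itself — nothing new
In T → a T: T is at the end; this adds FOLLOW(T) to itself — nothing new

The FOLLOW sets referred to above (computed the same way, to a fixed point):
  FOLLOW(F) = { $, 'f' }

Taking the union: FOLLOW(T) = { $, 'f' }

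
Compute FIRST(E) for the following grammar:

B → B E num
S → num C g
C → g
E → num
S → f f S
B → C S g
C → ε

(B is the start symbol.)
{ 'num' }

To compute FIRST(E), examine every production with E on the left-hand side, reading each right-hand side left to right until a non-nullable symbol is reached.

From E → num:
  - num is a terminal: add 'num' and stop

Collecting: FIRST(E) = { 'num' }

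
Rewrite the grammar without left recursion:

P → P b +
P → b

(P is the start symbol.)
P → b P'
P' → b + P'
P' → ε

P is directly left-recursive. The standard transformation for
  A → A α₁ | ... | A α_m | β₁ | ... | β_n
is
  A  → β₁ A' | ... | β_n A'
  A' → α₁ A' | ... | α_m A' | ε

P → b becomes P → b P'
P → P b + becomes P' → b + P'
Add P' → ε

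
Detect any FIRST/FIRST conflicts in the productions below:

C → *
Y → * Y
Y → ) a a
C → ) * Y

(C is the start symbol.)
No FIRST/FIRST conflicts.

A FIRST/FIRST conflict occurs when two productions N → α and N → β for the same non-terminal have FIRST(α) ∩ FIRST(β) ≠ ∅ (with ε ∈ FIRST of a nullable right-hand side, so two nullable alternatives also conflict).

Productions for C:
  C → *: FIRST = { '*' }
  C → ) * Y: FIRST = { ')' }
Productions for Y:
  Y → * Y: FIRST = { '*' }
  Y → ) a a: FIRST = { ')' }

All alternatives of each non-terminal have pairwise disjoint FIRST sets.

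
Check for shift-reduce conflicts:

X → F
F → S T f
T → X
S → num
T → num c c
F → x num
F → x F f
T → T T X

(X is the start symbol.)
A shift-reduce conflict occurs when an LR(0) state has both:
  - a complete (reduce) item [A → α .] (dot at the end), and
  - a shift item [B → β . c γ] (dot before a terminal).

Augment with X' → X and build the canonical LR(0) collection (I0 = CLOSURE({[X' → . X]}), then GOTO on every symbol after a dot until no new states appear). It has 17 states:
  I0: { [F → . S T f], [F → . x F f], [F → . x num], [S → . num], [X → . F], [X' → . X] }  — shift
  I1: { [X → F .] }  — reduce
  I2: { [F → . S T f], [F → . x F f], [F → . x num], [F → S . T f], [S → . num], [T → . T T X], [T → . X], [T → . num c c], [X → . F] }  — shift
  I3: { [X' → X .] }  — accept
  I4: { [S → num .] }  — reduce
  I5: { [F → . S T f], [F → . x F f], [F → . x num], [F → x . F f], [F → x . num], [S → . num] }  — shift
  I6: { [F → x F . f] }  — shift
  I7: { [F → x num .], [S → num .] }  — 2 reduces
  I8: { [F → x F f .] }  — reduce
  I9: { [F → . S T f], [F → . x F f], [F → . x num], [F → S T . f], [S → . num], [T → . T T X], [T → . X], [T → . num c c], [T → T . T X], [X → . F] }  — shift
  I10: { [T → X .] }  — reduce
  I11: { [S → num .], [T → num . c c] }  — shift, reduce
  I12: { [T → num c . c] }  — shift
  I13: { [T → num c c .] }  — reduce
  I14: { [F → . S T f], [F → . x F f], [F → . x num], [S → . num], [T → . T T X], [T → . X], [T → . num c c], [T → T . T X], [T → T T . X], [X → . F] }  — shift
  I15: { [F → S T f .] }  — reduce
  I16: { [T → T T X .], [T → X .] }  — 2 reduces

I11 contains reduce item [S → num .] and shift item [T → num . c c] — shift-reduce conflict.

Answer: Yes — I11: [S → num .] vs [T → num . c c]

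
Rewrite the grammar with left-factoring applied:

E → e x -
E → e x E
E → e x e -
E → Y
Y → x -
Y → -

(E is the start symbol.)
E → e x E'
E' → -
E' → E
E' → e -
E → Y
Y → x -
Y → -

Left-factoring transforms A → αβ₁ | αβ₂ into A → αA' and A' → β₁ | β₂
(α is the longest common prefix among the alternatives). Repeat until
no nonterminal has two alternatives with a common prefix.

Round 1: E has alternatives sharing prefix 'e x'. Introduce E': E → e x E'
  Add: E' → -
  Add: E' → E
  Add: E' → e -

No remaining common prefixes — done.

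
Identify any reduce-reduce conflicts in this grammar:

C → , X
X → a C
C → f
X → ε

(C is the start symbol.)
No reduce-reduce conflicts

A reduce-reduce conflict occurs when an LR(0) state has two complete items [A → α .] and [B → β .] — both call for a reduction, and with no lookahead the parser cannot choose between them.

Augment with C' → C and build the canonical LR(0) collection (I0 = CLOSURE({[C' → . C]}), then GOTO on every symbol after a dot until no new states appear). It has 7 states:
  I0: { [C → . , X], [C → . f], [C' → . C] }  — shift
  I1: { [C → , . X], [X → . a C], [X → .] }  — shift, reduce
  I2: { [C' → C .] }  — accept
  I3: { [C → f .] }  — reduce
  I4: { [C → , X .] }  — reduce
  I5: { [C → . , X], [C → . f], [X → a . C] }  — shift
  I6: { [X → a C .] }  — reduce

No state contains more than one complete item.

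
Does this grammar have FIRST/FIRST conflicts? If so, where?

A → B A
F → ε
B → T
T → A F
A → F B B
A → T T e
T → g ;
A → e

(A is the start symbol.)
Yes. A → B A / A → F B B on { 'e', 'g' }; A → B A / A → T T e on { 'e', 'g' }; A → B A / A → e on { 'e' }; A → F B B / A → T T e on { 'e', 'g' }; A → F B B / A → e on { 'e' }; A → T T e / A → e on { 'e' }; T → A F / T → g ';' on { 'g' }

A FIRST/FIRST conflict occurs when two productions N → α and N → β for the same non-terminal have FIRST(α) ∩ FIRST(β) ≠ ∅ (with ε ∈ FIRST of a nullable right-hand side, so two nullable alternatives also conflict).

FIRST sets of the non-terminals at (or reachable through a nullable prefix from) the front of some alternative:
  FIRST(B) = { 'e', 'g' }
  FIRST(F) = { ε }
  FIRST(T) = { 'e', 'g' }
  FIRST(A) = { 'e', 'g' }

Productions for A:
  A → B A: FIRST = { 'e', 'g' }
  A → F B B: FIRST = { 'e', 'g' }
  A → T T e: FIRST = { 'e', 'g' }
  A → e: FIRST = { 'e' }
Productions for T:
  T → A F: FIRST = { 'e', 'g' }
  T → g ;: FIRST = { 'g' }
F, B have only one production, so no FIRST/FIRST conflict is possible there.

Conflict for A: A → B A and A → F B B
  Overlap: { 'e', 'g' }
Conflict for A: A → B A and A → T T e
  Overlap: { 'e', 'g' }
Conflict for A: A → B A and A → e
  Overlap: { 'e' }
Conflict for A: A → F B B and A → T T e
  Overlap: { 'e', 'g' }
Conflict for A: A → F B B and A → e
  Overlap: { 'e' }
Conflict for A: A → T T e and A → e
  Overlap: { 'e' }
Conflict for T: T → A F and T → g ;
  Overlap: { 'g' }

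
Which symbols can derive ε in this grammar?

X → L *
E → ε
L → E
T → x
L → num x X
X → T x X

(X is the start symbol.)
A non-terminal is nullable if it can derive ε (the empty string): either it has an ε-production, or it has a production whose right-hand side consists entirely of nullable non-terminals.

ε-productions: E → ε
So E is immediately nullable.
L → E: every symbol on the right is nullable, so L is nullable too.
No further non-terminal can be added: every production for the remaining non-terminals contains a terminal or a non-nullable non-terminal.
Nullable = { 'E', 'L' }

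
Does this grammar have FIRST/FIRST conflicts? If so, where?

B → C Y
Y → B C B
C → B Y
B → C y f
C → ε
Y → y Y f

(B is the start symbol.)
Yes. B → C Y / B → C y f on { 'y' }; Y → B C B / Y → y Y f on { 'y' }

A FIRST/FIRST conflict occurs when two productions N → α and N → β for the same non-terminal have FIRST(α) ∩ FIRST(β) ≠ ∅ (with ε ∈ FIRST of a nullable right-hand side, so two nullable alternatives also conflict).

FIRST sets of the non-terminals at (or reachable through a nullable prefix from) the front of some alternative:
  FIRST(C) = { 'y', ε }
  FIRST(Y) = { 'y' }
  FIRST(B) = { 'y' }

Productions for B:
  B → C Y: FIRST = { 'y' }
  B → C y f: FIRST = { 'y' }
Productions for Y:
  Y → B C B: FIRST = { 'y' }
  Y → y Y f: FIRST = { 'y' }
Productions for C:
  C → B Y: FIRST = { 'y' }
  C → ε: FIRST = { ε }

Conflict for B: B → C Y and B → C y f
  Overlap: { 'y' }
Conflict for Y: Y → B C B and Y → y Y f
  Overlap: { 'y' }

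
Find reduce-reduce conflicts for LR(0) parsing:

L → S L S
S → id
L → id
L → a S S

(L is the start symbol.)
Yes — I4: [L → id .] vs [S → id .]

Augment with L' → L and build the canonical LR(0) collection (I0 = CLOSURE({[L' → . L]}), then GOTO on every symbol after a dot until no new states appear). It has 10 states:
  I0: { [L → . S L S], [L → . a S S], [L → . id], [L' → . L], [S → . id] }  — shift
  I1: { [L' → L .] }  — accept
  I2: { [L → . S L S], [L → . a S S], [L → . id], [L → S . L S], [S → . id] }  — shift
  I3: { [L → a . S S], [S → . id] }  — shift
  I4: { [L → id .], [S → id .] }  — 2 reduces
  I5: { [L → a S . S], [S → . id] }  — shift
  I6: { [S → id .] }  — reduce
  I7: { [L → a S S .] }  — reduce
  I8: { [L → S L . S], [S → . id] }  — shift
  I9: { [L → S L S .] }  — reduce

I4 contains complete items [L → id .], [S → id .] — reduce-reduce conflict.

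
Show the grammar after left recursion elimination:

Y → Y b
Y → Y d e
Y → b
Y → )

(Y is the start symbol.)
Y is directly left-recursive. The standard transformation for
  A → A α₁ | ... | A α_m | β₁ | ... | β_n
is
  A  → β₁ A' | ... | β_n A'
  A' → α₁ A' | ... | α_m A' | ε

Y → b becomes Y → b Y'
Y → ) becomes Y → ) Y'
Y → Y b becomes Y' → b Y'
Y → Y d e becomes Y' → d e Y'
Add Y' → ε

Resulting grammar:
Y → b Y'
Y → ) Y'
Y' → b Y'
Y' → d e Y'
Y' → ε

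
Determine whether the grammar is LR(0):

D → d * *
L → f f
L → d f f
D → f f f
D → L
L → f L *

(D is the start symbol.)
Augment with D' → D and build the canonical LR(0) collection (I0 = CLOSURE({[D' → . D]}), then GOTO on every symbol after a dot until no new states appear). It has 15 states:
  I0: { [D → . L], [D → . d * *], [D → . f f f], [D' → . D], [L → . d f f], [L → . f L *], [L → . f f] }  — shift
  I1: { [D' → D .] }  — accept
  I2: { [D → L .] }  — reduce
  I3: { [D → d . * *], [L → d . f f] }  — shift
  I4: { [D → f . f f], [L → . d f f], [L → . f L *], [L → . f f], [L → f . L *], [L → f . f] }  — shift
  I5: { [L → f L . *] }  — shift
  I6: { [L → d . f f] }  — shift
  I7: { [D → f f . f], [L → . d f f], [L → . f L *], [L → . f f], [L → f . L *], [L → f . f], [L → f f .] }  — shift, reduce
  I8: { [D → f f f .], [L → . d f f], [L → . f L *], [L → . f f], [L → f . L *], [L → f . f], [L → f f .] }  — shift, 2 reduces
  I9: { [L → . d f f], [L → . f L *], [L → . f f], [L → f . L *], [L → f . f], [L → f f .] }  — shift, reduce
  I10: { [L → d f . f] }  — shift
  I11: { [L → d f f .] }  — reduce
  I12: { [L → f L * .] }  — reduce
  I13: { [D → d * . *] }  — shift
  I14: { [D → d * * .] }  — reduce

Conflict in state I7:
  Shift-reduce conflict between [L → f f .] and [D → f f . f]
So the grammar is NOT LR(0).

Answer: No. Shift-reduce conflict between [L → f f .] and [D → f f . f]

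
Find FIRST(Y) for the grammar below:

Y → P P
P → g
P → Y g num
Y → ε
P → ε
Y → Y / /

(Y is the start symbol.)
{ '/', 'g', ε }

FIRST sets of the other non-terminals involved (by the same procedure, iterated to a fixed point):
  FIRST(P) = { '/', 'g', ε }

From Y → P P:
  - P is a non-terminal: add FIRST(P) \ {ε} = { '/', 'g' }
    P is nullable, so continue to the next symbol
  - P is a non-terminal: add FIRST(P) \ {ε} = { '/', 'g' }
    P is nullable and nothing follows, so the whole right-hand side can vanish: ε ∈ FIRST(Y)
From Y → ε:
  - ε-production, so ε ∈ FIRST(Y)
From Y → Y / /:
  - Y is the symbol being defined: contributes nothing new
    Y is nullable, so continue to the next symbol
  - '/' is a terminal: add '/' and stop

Collecting: FIRST(Y) = { '/', 'g', ε }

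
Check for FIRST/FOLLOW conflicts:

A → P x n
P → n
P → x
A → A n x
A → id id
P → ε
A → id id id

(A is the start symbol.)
A FIRST/FOLLOW conflict occurs when a non-terminal N has a nullable alternative N → β (β ⇒* ε) and another alternative N → α with FIRST(α) ∩ FOLLOW(N) ≠ ∅: on such a lookahead the parser cannot decide between expanding α and letting N vanish via β.

Nullable non-terminals: P.

P: nullable alternative(s) P → ε; FOLLOW(P) = { 'x' }
  P → n: FIRST \ {ε} = { 'n' } — disjoint from FOLLOW(P)
  P → x: FIRST \ {ε} = { 'x' } — overlaps FOLLOW(P) on { 'x' }: CONFLICT
  P → ε: FIRST \ {ε} = { } — this is the only nullable alternative, skip

A has no nullable alternative, so no FIRST/FOLLOW check is needed there.

So the grammar has 1 FIRST/FOLLOW conflict (marked CONFLICT above).

Answer: Yes. P → x with FOLLOW(P) on { 'x' }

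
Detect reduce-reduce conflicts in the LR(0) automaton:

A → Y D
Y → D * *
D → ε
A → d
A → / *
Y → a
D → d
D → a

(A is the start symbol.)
A reduce-reduce conflict occurs when an LR(0) state has two complete items [A → α .] and [B → β .] — both call for a reduction, and with no lookahead the parser cannot choose between them.

Augment with A' → A and build the canonical LR(0) collection (I0 = CLOSURE({[A' → . A]}), then GOTO on every symbol after a dot until no new states appear). It has 13 states:
  I0: { [A → . / *], [A → . Y D], [A → . d], [A' → . A], [D → . a], [D → . d], [D → .], [Y → . D * *], [Y → . a] }  — shift, reduce
  I1: { [A → / . *] }  — shift
  I2: { [A' → A .] }  — accept
  I3: { [Y → D . * *] }  — shift
  I4: { [A → Y . D], [D → . a], [D → . d], [D → .] }  — shift, reduce
  I5: { [D → a .], [Y → a .] }  — 2 reduces
  I6: { [A → d .], [D → d .] }  — 2 reduces
  I7: { [A → Y D .] }  — reduce
  I8: { [D → a .] }  — reduce
  I9: { [D → d .] }  — reduce
  I10: { [Y → D * . *] }  — shift
  I11: { [Y → D * * .] }  — reduce
  I12: { [A → / * .] }  — reduce

I5 contains complete items [D → a .], [Y → a .] — reduce-reduce conflict.
I6 contains complete items [A → d .], [D → d .] — reduce-reduce conflict.

Answer: Yes — I5: [D → a .] vs [Y → a .]; I6: [A → d .] vs [D → d .]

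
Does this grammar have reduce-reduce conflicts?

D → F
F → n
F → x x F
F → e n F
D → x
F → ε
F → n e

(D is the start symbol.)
A reduce-reduce conflict occurs when an LR(0) state has two complete items [A → α .] and [B → β .] — both call for a reduction, and with no lookahead the parser cannot choose between them.

Augment with D' → D and build the canonical LR(0) collection (I0 = CLOSURE({[D' → . D]}), then GOTO on every symbol after a dot until no new states appear). It has 12 states:
  I0: { [D → . F], [D → . x], [D' → . D], [F → . e n F], [F → . n e], [F → . n], [F → . x x F], [F → .] }  — shift, reduce
  I1: { [D' → D .] }  — accept
  I2: { [D → F .] }  — reduce
  I3: { [F → e . n F] }  — shift
  I4: { [F → n . e], [F → n .] }  — shift, reduce
  I5: { [D → x .], [F → x . x F] }  — shift, reduce
  I6: { [F → . e n F], [F → . n e], [F → . n], [F → . x x F], [F → .], [F → x x . F] }  — shift, reduce
  I7: { [F → x x F .] }  — reduce
  I8: { [F → x . x F] }  — shift
  I9: { [F → n e .] }  — reduce
  I10: { [F → . e n F], [F → . n e], [F → . n], [F → . x x F], [F → .], [F → e n . F] }  — shift, reduce
  I11: { [F → e n F .] }  — reduce

No state contains more than one complete item.

Answer: No reduce-reduce conflicts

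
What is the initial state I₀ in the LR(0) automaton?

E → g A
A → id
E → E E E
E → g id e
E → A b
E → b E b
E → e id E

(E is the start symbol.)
{ [A → . id], [E → . A b], [E → . E E E], [E → . b E b], [E → . e id E], [E → . g A], [E → . g id e], [E' → . E] }

First, augment the grammar with E' → E
I₀ = CLOSURE({ [E' → . E] }):
  [E' → . E] has the dot before E: add [E → . g A], [E → . E E E], [E → . g id e], [E → . A b], [E → . b E b], [E → . e id E]
  [E → . A b] has the dot before A: add [A → . id]
No further items can be added.

I₀ = { [A → . id], [E → . A b], [E → . E E E], [E → . b E b], [E → . e id E], [E → . g A], [E → . g id e], [E' → . E] }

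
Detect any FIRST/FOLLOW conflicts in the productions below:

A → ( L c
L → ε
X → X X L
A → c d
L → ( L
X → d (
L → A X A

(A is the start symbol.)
Yes. L → '(' L with FOLLOW(L) on { '(' }; L → A X A with FOLLOW(L) on { '(', 'c' }

A FIRST/FOLLOW conflict occurs when a non-terminal N has a nullable alternative N → β (β ⇒* ε) and another alternative N → α with FIRST(α) ∩ FOLLOW(N) ≠ ∅: on such a lookahead the parser cannot decide between expanding α and letting N vanish via β.

Nullable non-terminals: L.
FIRST sets used below: FIRST(A) = { '(', 'c' }

L: nullable alternative(s) L → ε; FOLLOW(L) = { '(', 'c', 'd' }
  L → ε: FIRST \ {ε} = { } — this is the only nullable alternative, skip
  L → ( L: FIRST \ {ε} = { '(' } — overlaps FOLLOW(L) on { '(' }: CONFLICT
  L → A X A: FIRST \ {ε} = { '(', 'c' } — overlaps FOLLOW(L) on { '(', 'c' }: CONFLICT

A, X have no nullable alternative, so no FIRST/FOLLOW check is needed there.

So the grammar has 2 FIRST/FOLLOW conflicts (marked CONFLICT above).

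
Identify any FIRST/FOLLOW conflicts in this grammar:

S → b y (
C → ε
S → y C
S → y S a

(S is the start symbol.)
No FIRST/FOLLOW conflicts.

Nullable non-terminals: C.
C has a nullable alternative but only one production, so nothing to check.

S has no nullable alternative, so no FIRST/FOLLOW check is needed there.

No FIRST/FOLLOW conflicts found.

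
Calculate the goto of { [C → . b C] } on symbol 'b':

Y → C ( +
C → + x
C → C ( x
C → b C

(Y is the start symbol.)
GOTO(I, 'b') = CLOSURE({ [A → αX.β] : [A → α.Xβ] ∈ I, X = 'b' })

Items with dot before 'b', with the dot advanced:
  [C → . b C] → [C → b . C]
Closure of the advanced items:
  [C → b . C] has the dot before C: add [C → . + x], [C → . C ( x], [C → . b C]

GOTO = { [C → . + x], [C → . C ( x], [C → . b C], [C → b . C] }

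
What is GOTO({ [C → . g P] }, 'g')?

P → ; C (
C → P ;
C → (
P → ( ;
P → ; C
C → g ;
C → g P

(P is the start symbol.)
{ [C → g . P], [P → . ( ;], [P → . ; C (], [P → . ; C] }

GOTO(I, 'g') = CLOSURE({ [A → αX.β] : [A → α.Xβ] ∈ I, X = 'g' })

Items with dot before 'g', with the dot advanced:
  [C → . g P] → [C → g . P]
Closure of the advanced items:
  [C → g . P] has the dot before P: add [P → . ; C (], [P → . ( ;], [P → . ; C]

GOTO = { [C → g . P], [P → . ( ;], [P → . ; C (], [P → . ; C] }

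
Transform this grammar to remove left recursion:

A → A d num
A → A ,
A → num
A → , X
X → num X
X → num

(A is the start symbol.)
A is directly left-recursive. The standard transformation for
  A → A α₁ | ... | A α_m | β₁ | ... | β_n
is
  A  → β₁ A' | ... | β_n A'
  A' → α₁ A' | ... | α_m A' | ε

A → num becomes A → num A'
A → , X becomes A → , X A'
A → A d num becomes A' → d num A'
A → A , becomes A' → , A'
Add A' → ε

Productions for other non-terminals are unchanged:
  X → num X
  X → num

Resulting grammar:
A → num A'
A → , X A'
A' → d num A'
A' → , A'
A' → ε
X → num X
X → num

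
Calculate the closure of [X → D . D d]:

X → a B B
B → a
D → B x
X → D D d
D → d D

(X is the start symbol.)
To compute CLOSURE, for each item [A → α.Bβ] where B is a non-terminal, add [B → .γ] for all productions B → γ; repeat for the newly added items until nothing changes.

Start with: [X → D . D d]
  [X → D . D d] has the dot before D: add [D → . B x], [D → . d D]
  [D → . B x] has the dot before B: add [B → . a]
No further items can be added.

CLOSURE = { [B → . a], [D → . B x], [D → . d D], [X → D . D d] }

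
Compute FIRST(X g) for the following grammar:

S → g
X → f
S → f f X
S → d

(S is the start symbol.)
{ 'f' }

FIRST sets of the non-terminals involved (from the grammar, by fixed-point iteration):
  FIRST(X) = { 'f' }

To compute FIRST(X g), process the symbols left to right:
Symbol X is a non-terminal. Add FIRST(X) \ {ε} = { 'f' }
X is not nullable (ε ∉ FIRST(X)), so stop here.
FIRST(X g) = { 'f' }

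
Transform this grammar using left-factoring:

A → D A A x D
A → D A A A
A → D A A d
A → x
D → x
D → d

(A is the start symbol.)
Left-factoring transforms A → αβ₁ | αβ₂ into A → αA' and A' → β₁ | β₂
(α is the longest common prefix among the alternatives). Repeat until
no nonterminal has two alternatives with a common prefix.

Round 1: A has alternatives sharing prefix 'D A A'. Introduce A': A → D A A A'
  Add: A' → x D
  Add: A' → A
  Add: A' → d

No remaining common prefixes — done.

Resulting grammar:
A → D A A A'
A' → x D
A' → A
A' → d
A → x
D → x
D → d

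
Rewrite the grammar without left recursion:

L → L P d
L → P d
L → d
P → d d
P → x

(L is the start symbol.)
L → P d L'
L → d L'
L' → P d L'
L' → ε
P → d d
P → x

L is directly left-recursive. The standard transformation for
  A → A α₁ | ... | A α_m | β₁ | ... | β_n
is
  A  → β₁ A' | ... | β_n A'
  A' → α₁ A' | ... | α_m A' | ε

L → P d becomes L → P d L'
L → d becomes L → d L'
L → L P d becomes L' → P d L'
Add L' → ε

Productions for other non-terminals are unchanged:
  P → d d
  P → x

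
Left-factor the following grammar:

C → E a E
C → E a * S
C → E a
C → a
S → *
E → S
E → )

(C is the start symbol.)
C → E a C'
C' → E
C' → * S
C' → ε
C → a
S → *
E → S
E → )

Left-factoring transforms A → αβ₁ | αβ₂ into A → αA' and A' → β₁ | β₂
(α is the longest common prefix among the alternatives). Repeat until
no nonterminal has two alternatives with a common prefix.

Round 1: C has alternatives sharing prefix 'E a'. Introduce C': C → E a C'
  Add: C' → E
  Add: C' → * S
  Add: C' → ε

No remaining common prefixes — done.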